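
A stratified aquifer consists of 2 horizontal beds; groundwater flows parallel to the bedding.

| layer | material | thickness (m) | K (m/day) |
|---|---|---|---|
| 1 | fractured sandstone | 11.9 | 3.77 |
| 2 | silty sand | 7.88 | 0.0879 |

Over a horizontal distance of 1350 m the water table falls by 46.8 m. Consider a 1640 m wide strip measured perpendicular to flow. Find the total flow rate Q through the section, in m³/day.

Flow is parallel to layering, so each bed carries its own Darcy discharge and the transmissivities add.
Σ(K_i·b_i) = 3.77×11.9 + 0.0879×7.88 = 45.56 m²/day.
Hydraulic gradient i = Δh / L = 46.8 / 1350 = 0.03467.
Q = Σ(K_i·b_i) · W · i = 45.56 × 1640 × 0.03467 = 2590 m³/day.

2590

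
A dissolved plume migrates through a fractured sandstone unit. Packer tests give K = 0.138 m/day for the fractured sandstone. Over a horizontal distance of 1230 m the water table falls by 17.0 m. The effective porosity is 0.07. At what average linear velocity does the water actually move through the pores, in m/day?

0.0272

Hydraulic gradient i = Δh / L = 17.0 / 1230 = 0.01382.
Darcy flux q = K · i = 0.1380 × 0.01382 = 0.001907 m/day.
Seepage velocity v = q / n_e = 0.001907 / 0.07 = 0.02725 m/day.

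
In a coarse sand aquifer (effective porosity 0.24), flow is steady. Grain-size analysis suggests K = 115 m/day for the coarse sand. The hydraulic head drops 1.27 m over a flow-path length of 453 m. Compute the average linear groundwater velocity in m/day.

Hydraulic gradient i = Δh / L = 1.27 / 453 = 0.002804.
Darcy flux q = K · i = 115.0 × 0.002804 = 0.3224 m/day.
Seepage velocity v = q / n_e = 0.3224 / 0.24 = 1.343 m/day.

1.34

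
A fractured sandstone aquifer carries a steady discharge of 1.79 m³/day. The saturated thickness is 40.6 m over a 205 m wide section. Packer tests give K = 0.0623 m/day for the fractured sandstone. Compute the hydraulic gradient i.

0.00345

Cross-sectional area A = 205 × 40.6 = 8323 m².
From Q = K·A·i, i = Q / (K·A) = 1.79 / (0.06230 × 8323) = 0.003452.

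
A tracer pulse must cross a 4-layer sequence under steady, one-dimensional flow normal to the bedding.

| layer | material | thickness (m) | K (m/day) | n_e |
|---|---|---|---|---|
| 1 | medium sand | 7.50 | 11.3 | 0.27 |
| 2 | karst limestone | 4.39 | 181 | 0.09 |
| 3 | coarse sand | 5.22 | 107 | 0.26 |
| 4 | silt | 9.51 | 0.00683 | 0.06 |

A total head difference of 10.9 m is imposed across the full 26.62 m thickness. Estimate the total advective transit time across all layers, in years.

1.52

With flow normal to the layers, continuity requires the same specific discharge q through every layer.
Σ(b_i/K_i) = 7.50/11.3 + 4.39/181 + 5.22/107 + 9.51/0.00683 = 1393 d.
q = Δh / Σ(b_i/K_i) = 10.9 / 1393 = 0.007824 m/day.
In each layer the seepage velocity is v_i = q/n_i, so the layer transit time is t_i = b_i·n_i / q:
  layer 1 (medium sand): t_1 = 7.50 × 0.27 / 0.007824 = 258.8 d
  layer 2 (karst limestone): t_2 = 4.39 × 0.09 / 0.007824 = 50.50 d
  layer 3 (coarse sand): t_3 = 5.22 × 0.26 / 0.007824 = 173.5 d
  layer 4 (silt): t_4 = 9.51 × 0.06 / 0.007824 = 72.93 d
Total t = Σ t_i = 555.7 days = 1.521 years.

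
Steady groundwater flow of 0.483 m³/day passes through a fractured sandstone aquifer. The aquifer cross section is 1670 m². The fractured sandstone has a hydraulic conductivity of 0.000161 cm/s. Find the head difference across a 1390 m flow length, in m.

2.89

Convert K: 0.000161 cm/s × 864 = 0.1391 m/day.
From Q = K·A·i, i = Q / (K·A) = 0.483 / (0.1391 × 1670) = 0.002079.
Head loss Δh = i · L = 0.002079 × 1390 = 2.890 m.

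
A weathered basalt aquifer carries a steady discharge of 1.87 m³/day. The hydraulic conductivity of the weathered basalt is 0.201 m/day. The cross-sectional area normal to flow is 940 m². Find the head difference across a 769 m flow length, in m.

7.61

From Q = K·A·i, i = Q / (K·A) = 1.87 / (0.2010 × 940.0) = 0.009897.
Head loss Δh = i · L = 0.009897 × 769 = 7.611 m.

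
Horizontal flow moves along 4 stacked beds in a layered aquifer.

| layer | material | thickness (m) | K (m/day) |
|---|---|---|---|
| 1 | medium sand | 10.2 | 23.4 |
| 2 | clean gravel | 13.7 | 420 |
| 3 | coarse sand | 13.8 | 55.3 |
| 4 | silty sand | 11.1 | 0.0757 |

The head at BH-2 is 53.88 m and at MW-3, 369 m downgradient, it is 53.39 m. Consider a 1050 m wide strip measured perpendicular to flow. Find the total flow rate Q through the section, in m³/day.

9420

Flow is parallel to layering, so each bed carries its own Darcy discharge and the transmissivities add.
Σ(K_i·b_i) = 23.4×10.2 + 420×13.7 + 55.3×13.8 + 0.0757×11.1 = 6757 m²/day.
Hydraulic gradient i = (53.88 − 53.39) / 369 = 0.49 / 369 = 0.001328.
Q = Σ(K_i·b_i) · W · i = 6757 × 1050 × 0.001328 = 9421 m³/day.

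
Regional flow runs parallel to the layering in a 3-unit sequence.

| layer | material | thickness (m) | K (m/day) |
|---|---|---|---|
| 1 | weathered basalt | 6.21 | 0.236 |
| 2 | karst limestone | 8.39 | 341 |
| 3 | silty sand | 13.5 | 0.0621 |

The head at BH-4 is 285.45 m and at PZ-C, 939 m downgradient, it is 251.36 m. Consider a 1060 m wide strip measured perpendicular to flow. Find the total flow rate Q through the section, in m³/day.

Flow is parallel to layering, so each bed carries its own Darcy discharge and the transmissivities add.
Σ(K_i·b_i) = 0.236×6.21 + 341×8.39 + 0.0621×13.5 = 2863 m²/day.
Hydraulic gradient i = (285.45 − 251.36) / 939 = 34.09 / 939 = 0.03630.
Q = Σ(K_i·b_i) · W · i = 2863 × 1060 × 0.03630 = 1.102e+05 m³/day.

110000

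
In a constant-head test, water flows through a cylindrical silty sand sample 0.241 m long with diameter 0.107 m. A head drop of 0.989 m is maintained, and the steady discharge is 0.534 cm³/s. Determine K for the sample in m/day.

Cross-sectional area A = π·(d/2)² = π × (0.107/2)² = 0.008992 m².
Convert discharge: 0.534 cm³/s = 5.340e-07 m³/s.
Darcy's law rearranged: K = Q·L / (A·Δh) = 5.340e-07 × 0.241 / (0.008992 × 0.989) = 1.447e-05 m/s = 1.250 m/day.

1.25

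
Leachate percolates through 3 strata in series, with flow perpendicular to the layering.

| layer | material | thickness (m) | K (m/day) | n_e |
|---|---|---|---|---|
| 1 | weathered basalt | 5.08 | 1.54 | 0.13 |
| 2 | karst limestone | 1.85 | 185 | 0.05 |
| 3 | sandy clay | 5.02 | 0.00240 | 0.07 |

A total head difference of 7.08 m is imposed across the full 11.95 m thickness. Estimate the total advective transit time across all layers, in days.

327

With flow normal to the layers, continuity requires the same specific discharge q through every layer.
Σ(b_i/K_i) = 5.08/1.54 + 1.85/185 + 5.02/0.00240 = 2095 d.
q = Δh / Σ(b_i/K_i) = 7.08 / 2095 = 0.003380 m/day.
In each layer the seepage velocity is v_i = q/n_i, so the layer transit time is t_i = b_i·n_i / q:
  layer 1 (weathered basalt): t_1 = 5.08 × 0.13 / 0.003380 = 195.4 d
  layer 2 (karst limestone): t_2 = 1.85 × 0.05 / 0.003380 = 27.37 d
  layer 3 (sandy clay): t_3 = 5.02 × 0.07 / 0.003380 = 104.0 d
Total t = Σ t_i = 326.8 days.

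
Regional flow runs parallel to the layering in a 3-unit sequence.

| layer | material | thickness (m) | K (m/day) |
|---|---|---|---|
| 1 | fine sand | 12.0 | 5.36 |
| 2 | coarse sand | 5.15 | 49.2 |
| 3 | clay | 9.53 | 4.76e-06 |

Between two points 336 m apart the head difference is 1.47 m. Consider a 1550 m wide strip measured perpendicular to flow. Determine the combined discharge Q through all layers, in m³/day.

Flow is parallel to layering, so each bed carries its own Darcy discharge and the transmissivities add.
Σ(K_i·b_i) = 5.36×12.0 + 49.2×5.15 + 4.76e-06×9.53 = 317.7 m²/day.
Hydraulic gradient i = Δh / L = 1.47 / 336 = 0.004375.
Q = Σ(K_i·b_i) · W · i = 317.7 × 1550 × 0.004375 = 2154 m³/day.

2150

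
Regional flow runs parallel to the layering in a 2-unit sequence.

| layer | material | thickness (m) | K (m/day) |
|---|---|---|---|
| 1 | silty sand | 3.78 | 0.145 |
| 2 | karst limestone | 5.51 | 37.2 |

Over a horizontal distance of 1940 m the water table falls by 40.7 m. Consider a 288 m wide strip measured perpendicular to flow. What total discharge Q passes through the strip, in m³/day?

1240

Flow is parallel to layering, so each bed carries its own Darcy discharge and the transmissivities add.
Σ(K_i·b_i) = 0.145×3.78 + 37.2×5.51 = 205.5 m²/day.
Hydraulic gradient i = Δh / L = 40.7 / 1940 = 0.02098.
Q = Σ(K_i·b_i) · W · i = 205.5 × 288 × 0.02098 = 1242 m³/day.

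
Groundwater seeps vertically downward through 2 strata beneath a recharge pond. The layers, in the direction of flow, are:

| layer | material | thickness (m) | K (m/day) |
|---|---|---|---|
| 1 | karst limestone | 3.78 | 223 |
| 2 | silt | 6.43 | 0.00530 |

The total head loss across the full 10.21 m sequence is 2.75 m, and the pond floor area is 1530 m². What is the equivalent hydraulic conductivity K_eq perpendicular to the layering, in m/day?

0.00842

Flow is perpendicular to layering, so the layers act in series and the equivalent K is the thickness-weighted harmonic mean.
Total thickness L = 3.78 + 6.43 = 10.21 m.
Σ(b_i/K_i) = 3.78/223 + 6.43/0.00530 = 1213 d.
K_eq = L / Σ(b_i/K_i) = 10.21 / 1213 = 0.008416 m/day.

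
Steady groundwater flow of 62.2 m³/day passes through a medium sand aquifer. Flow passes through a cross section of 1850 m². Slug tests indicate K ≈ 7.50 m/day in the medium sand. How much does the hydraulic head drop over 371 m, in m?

1.66

From Q = K·A·i, i = Q / (K·A) = 62.2 / (7.500 × 1850) = 0.004483.
Head loss Δh = i · L = 0.004483 × 371 = 1.663 m.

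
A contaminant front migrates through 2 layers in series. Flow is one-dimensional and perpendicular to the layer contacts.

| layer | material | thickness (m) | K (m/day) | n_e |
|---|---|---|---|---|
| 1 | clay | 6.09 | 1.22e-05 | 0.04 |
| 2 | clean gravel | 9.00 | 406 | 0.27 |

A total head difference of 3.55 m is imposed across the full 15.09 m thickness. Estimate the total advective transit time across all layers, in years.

1030

With flow normal to the layers, continuity requires the same specific discharge q through every layer.
Σ(b_i/K_i) = 6.09/1.22e-05 + 9.00/406 = 4.992e+05 d.
q = Δh / Σ(b_i/K_i) = 3.55 / 4.992e+05 = 7.112e-06 m/day.
In each layer the seepage velocity is v_i = q/n_i, so the layer transit time is t_i = b_i·n_i / q:
  layer 1 (clay): t_1 = 6.09 × 0.04 / 7.112e-06 = 34254 d
  layer 2 (clean gravel): t_2 = 9.00 × 0.27 / 7.112e-06 = 3.417e+05 d
Total t = Σ t_i = 3.759e+05 days = 1029 years.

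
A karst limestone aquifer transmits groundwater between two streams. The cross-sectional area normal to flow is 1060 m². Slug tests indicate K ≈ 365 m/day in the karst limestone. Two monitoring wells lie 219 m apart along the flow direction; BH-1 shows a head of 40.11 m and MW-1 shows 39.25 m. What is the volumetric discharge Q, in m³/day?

Hydraulic gradient i = (40.11 − 39.25) / 219 = 0.86 / 219 = 0.003927.
Darcy's law: Q = K · A · i = 365.0 × 1060 × 0.003927 = 1519 m³/day.

1520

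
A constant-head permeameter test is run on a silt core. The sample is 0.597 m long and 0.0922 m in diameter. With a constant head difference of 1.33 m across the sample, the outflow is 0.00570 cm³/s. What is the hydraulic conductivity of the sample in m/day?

Cross-sectional area A = π·(d/2)² = π × (0.0922/2)² = 0.006677 m².
Convert discharge: 0.00570 cm³/s = 5.700e-09 m³/s.
Darcy's law rearranged: K = Q·L / (A·Δh) = 5.700e-09 × 0.597 / (0.006677 × 1.33) = 3.832e-07 m/s = 0.03311 m/day.

0.0331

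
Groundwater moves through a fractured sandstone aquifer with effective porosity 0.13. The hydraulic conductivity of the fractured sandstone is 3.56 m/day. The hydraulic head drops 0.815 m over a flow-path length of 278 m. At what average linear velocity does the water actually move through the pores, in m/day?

0.0803

Hydraulic gradient i = Δh / L = 0.815 / 278 = 0.002932.
Darcy flux q = K · i = 3.560 × 0.002932 = 0.01044 m/day.
Seepage velocity v = q / n_e = 0.01044 / 0.13 = 0.08028 m/day.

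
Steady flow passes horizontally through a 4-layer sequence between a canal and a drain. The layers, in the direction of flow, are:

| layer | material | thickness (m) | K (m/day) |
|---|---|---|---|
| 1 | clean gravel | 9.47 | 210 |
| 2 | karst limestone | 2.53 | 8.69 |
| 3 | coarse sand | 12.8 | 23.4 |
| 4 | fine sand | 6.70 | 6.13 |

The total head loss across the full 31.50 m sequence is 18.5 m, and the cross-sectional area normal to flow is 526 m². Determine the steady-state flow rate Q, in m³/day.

4920

Flow is perpendicular to layering, so the layers act in series and the equivalent K is the thickness-weighted harmonic mean.
Total thickness L = 9.47 + 2.53 + 12.8 + 6.70 = 31.50 m.
Σ(b_i/K_i) = 9.47/210 + 2.53/8.69 + 12.8/23.4 + 6.70/6.13 = 1.976 d.
K_eq = L / Σ(b_i/K_i) = 31.50 / 1.976 = 15.94 m/day.
Q = K_eq · A · (Δh/L) = 15.94 × 526 × (18.5/31.50) = 4924 m³/day.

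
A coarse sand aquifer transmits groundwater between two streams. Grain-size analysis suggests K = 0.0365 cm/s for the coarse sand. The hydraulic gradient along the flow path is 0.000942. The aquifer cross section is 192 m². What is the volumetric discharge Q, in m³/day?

5.70

Convert K: 0.0365 cm/s × 864 = 31.54 m/day.
Hydraulic gradient i = 0.000942.
Darcy's law: Q = K · A · i = 31.54 × 192.0 × 0.0009420 = 5.704 m³/day.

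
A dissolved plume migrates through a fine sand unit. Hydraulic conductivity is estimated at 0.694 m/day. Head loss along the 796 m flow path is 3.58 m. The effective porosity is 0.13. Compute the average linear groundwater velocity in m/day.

Hydraulic gradient i = Δh / L = 3.58 / 796 = 0.004497.
Darcy flux q = K · i = 0.6940 × 0.004497 = 0.003121 m/day.
Seepage velocity v = q / n_e = 0.003121 / 0.13 = 0.02401 m/day.

0.0240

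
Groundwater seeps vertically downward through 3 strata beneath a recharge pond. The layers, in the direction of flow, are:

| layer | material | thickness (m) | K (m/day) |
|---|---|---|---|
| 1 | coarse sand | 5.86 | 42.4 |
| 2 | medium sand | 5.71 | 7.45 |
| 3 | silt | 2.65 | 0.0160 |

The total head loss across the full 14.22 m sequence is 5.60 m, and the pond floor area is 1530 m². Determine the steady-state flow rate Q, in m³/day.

51.5

Flow is perpendicular to layering, so the layers act in series and the equivalent K is the thickness-weighted harmonic mean.
Total thickness L = 5.86 + 5.71 + 2.65 = 14.22 m.
Σ(b_i/K_i) = 5.86/42.4 + 5.71/7.45 + 2.65/0.0160 = 166.5 d.
K_eq = L / Σ(b_i/K_i) = 14.22 / 166.5 = 0.08539 m/day.
Q = K_eq · A · (Δh/L) = 0.08539 × 1530 × (5.60/14.22) = 51.45 m³/day.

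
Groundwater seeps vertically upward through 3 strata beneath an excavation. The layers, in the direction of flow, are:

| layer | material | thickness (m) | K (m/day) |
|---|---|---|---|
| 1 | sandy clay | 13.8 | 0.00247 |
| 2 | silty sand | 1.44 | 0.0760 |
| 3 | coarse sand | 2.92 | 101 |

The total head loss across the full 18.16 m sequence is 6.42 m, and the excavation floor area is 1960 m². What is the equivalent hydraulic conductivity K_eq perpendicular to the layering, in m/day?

0.00324

Flow is perpendicular to layering, so the layers act in series and the equivalent K is the thickness-weighted harmonic mean.
Total thickness L = 13.8 + 1.44 + 2.92 = 18.16 m.
Σ(b_i/K_i) = 13.8/0.00247 + 1.44/0.0760 + 2.92/101 = 5606 d.
K_eq = L / Σ(b_i/K_i) = 18.16 / 5606 = 0.003239 m/day.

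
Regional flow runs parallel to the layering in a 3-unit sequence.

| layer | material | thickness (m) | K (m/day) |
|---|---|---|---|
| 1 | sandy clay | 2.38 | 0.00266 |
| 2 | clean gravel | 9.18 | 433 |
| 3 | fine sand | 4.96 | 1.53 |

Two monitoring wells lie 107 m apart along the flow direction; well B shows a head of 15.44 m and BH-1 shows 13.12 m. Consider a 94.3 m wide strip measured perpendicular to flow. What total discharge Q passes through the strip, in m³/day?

Flow is parallel to layering, so each bed carries its own Darcy discharge and the transmissivities add.
Σ(K_i·b_i) = 0.00266×2.38 + 433×9.18 + 1.53×4.96 = 3983 m²/day.
Hydraulic gradient i = (15.44 − 13.12) / 107 = 2.32 / 107 = 0.02168.
Q = Σ(K_i·b_i) · W · i = 3983 × 94.3 × 0.02168 = 8143 m³/day.

8140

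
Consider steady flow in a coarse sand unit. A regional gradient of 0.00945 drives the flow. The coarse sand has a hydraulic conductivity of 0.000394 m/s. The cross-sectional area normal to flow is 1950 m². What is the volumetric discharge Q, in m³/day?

Convert K: 0.000394 m/s × 86400 = 34.04 m/day.
Hydraulic gradient i = 0.00945.
Darcy's law: Q = K · A · i = 34.04 × 1950 × 0.009450 = 627.3 m³/day.

627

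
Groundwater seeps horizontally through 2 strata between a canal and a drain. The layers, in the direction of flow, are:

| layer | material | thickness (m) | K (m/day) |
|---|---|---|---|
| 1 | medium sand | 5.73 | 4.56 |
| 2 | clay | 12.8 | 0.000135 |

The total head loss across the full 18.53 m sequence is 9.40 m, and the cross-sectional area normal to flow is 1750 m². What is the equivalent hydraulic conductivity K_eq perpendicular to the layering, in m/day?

0.000195

Flow is perpendicular to layering, so the layers act in series and the equivalent K is the thickness-weighted harmonic mean.
Total thickness L = 5.73 + 12.8 = 18.53 m.
Σ(b_i/K_i) = 5.73/4.56 + 12.8/0.000135 = 94816 d.
K_eq = L / Σ(b_i/K_i) = 18.53 / 94816 = 0.0001954 m/day.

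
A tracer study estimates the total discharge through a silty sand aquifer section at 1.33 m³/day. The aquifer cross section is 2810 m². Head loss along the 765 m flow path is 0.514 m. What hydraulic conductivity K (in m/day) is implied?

0.704

Hydraulic gradient i = Δh / L = 0.514 / 765 = 0.0006719.
From Q = K·A·i, K = Q / (A·i) = 1.33 / (2810 × 0.0006719) = 0.7044 m/day.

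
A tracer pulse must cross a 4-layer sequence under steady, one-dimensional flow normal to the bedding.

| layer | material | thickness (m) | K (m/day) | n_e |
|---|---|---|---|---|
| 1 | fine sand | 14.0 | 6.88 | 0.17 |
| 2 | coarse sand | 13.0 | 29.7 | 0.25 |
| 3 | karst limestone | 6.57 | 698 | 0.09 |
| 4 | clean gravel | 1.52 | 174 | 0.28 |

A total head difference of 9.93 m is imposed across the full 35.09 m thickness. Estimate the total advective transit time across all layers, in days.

With flow normal to the layers, continuity requires the same specific discharge q through every layer.
Σ(b_i/K_i) = 14.0/6.88 + 13.0/29.7 + 6.57/698 + 1.52/174 = 2.491 d.
q = Δh / Σ(b_i/K_i) = 9.93 / 2.491 = 3.987 m/day.
In each layer the seepage velocity is v_i = q/n_i, so the layer transit time is t_i = b_i·n_i / q:
  layer 1 (fine sand): t_1 = 14.0 × 0.17 / 3.987 = 0.5970 d
  layer 2 (coarse sand): t_2 = 13.0 × 0.25 / 3.987 = 0.8152 d
  layer 3 (karst limestone): t_3 = 6.57 × 0.09 / 3.987 = 0.1483 d
  layer 4 (clean gravel): t_4 = 1.52 × 0.28 / 3.987 = 0.1068 d
Total t = Σ t_i = 1.667 days.

1.67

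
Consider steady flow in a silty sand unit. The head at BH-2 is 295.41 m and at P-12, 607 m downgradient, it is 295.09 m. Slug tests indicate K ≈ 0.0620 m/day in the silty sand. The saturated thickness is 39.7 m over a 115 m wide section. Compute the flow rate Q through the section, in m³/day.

0.149

Cross-sectional area A = 115 × 39.7 = 4566 m².
Hydraulic gradient i = (295.41 − 295.09) / 607 = 0.32 / 607 = 0.0005272.
Darcy's law: Q = K · A · i = 0.06200 × 4566 × 0.0005272 = 0.1492 m³/day.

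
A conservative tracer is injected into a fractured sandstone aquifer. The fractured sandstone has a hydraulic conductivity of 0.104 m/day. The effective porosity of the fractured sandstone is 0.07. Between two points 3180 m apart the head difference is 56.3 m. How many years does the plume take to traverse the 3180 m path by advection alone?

Hydraulic gradient i = Δh / L = 56.3 / 3180 = 0.01770.
Darcy flux q = K · i = 0.1040 × 0.01770 = 0.001841 m/day.
Seepage velocity v = q / n_e = 0.001841 / 0.07 = 0.02630 m/day.
Travel time t = L / v = 3180 / 0.02630 = 1.209e+05 days = 331.0 years.

331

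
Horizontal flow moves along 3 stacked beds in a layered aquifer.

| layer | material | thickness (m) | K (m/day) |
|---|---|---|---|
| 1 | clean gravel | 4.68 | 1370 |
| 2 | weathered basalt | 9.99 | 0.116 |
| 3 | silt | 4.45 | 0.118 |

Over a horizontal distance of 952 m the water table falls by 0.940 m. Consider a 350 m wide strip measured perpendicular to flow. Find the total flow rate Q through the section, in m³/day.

Flow is parallel to layering, so each bed carries its own Darcy discharge and the transmissivities add.
Σ(K_i·b_i) = 1370×4.68 + 0.116×9.99 + 0.118×4.45 = 6413 m²/day.
Hydraulic gradient i = Δh / L = 0.940 / 952 = 0.0009874.
Q = Σ(K_i·b_i) · W · i = 6413 × 350 × 0.0009874 = 2216 m³/day.

2220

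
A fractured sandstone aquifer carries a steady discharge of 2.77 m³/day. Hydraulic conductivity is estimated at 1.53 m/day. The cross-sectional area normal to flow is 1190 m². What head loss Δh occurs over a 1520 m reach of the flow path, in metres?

2.31

From Q = K·A·i, i = Q / (K·A) = 2.77 / (1.530 × 1190) = 0.001521.
Head loss Δh = i · L = 0.001521 × 1520 = 2.313 m.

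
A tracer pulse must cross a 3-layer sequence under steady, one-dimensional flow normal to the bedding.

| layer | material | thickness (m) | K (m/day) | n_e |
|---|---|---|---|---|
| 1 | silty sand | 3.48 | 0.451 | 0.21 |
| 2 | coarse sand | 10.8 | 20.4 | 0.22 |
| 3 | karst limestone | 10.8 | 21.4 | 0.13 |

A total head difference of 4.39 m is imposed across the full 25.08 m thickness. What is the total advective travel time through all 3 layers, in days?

8.99

With flow normal to the layers, continuity requires the same specific discharge q through every layer.
Σ(b_i/K_i) = 3.48/0.451 + 10.8/20.4 + 10.8/21.4 = 8.750 d.
q = Δh / Σ(b_i/K_i) = 4.39 / 8.750 = 0.5017 m/day.
In each layer the seepage velocity is v_i = q/n_i, so the layer transit time is t_i = b_i·n_i / q:
  layer 1 (silty sand): t_1 = 3.48 × 0.21 / 0.5017 = 1.457 d
  layer 2 (coarse sand): t_2 = 10.8 × 0.22 / 0.5017 = 4.736 d
  layer 3 (karst limestone): t_3 = 10.8 × 0.13 / 0.5017 = 2.798 d
Total t = Σ t_i = 8.991 days.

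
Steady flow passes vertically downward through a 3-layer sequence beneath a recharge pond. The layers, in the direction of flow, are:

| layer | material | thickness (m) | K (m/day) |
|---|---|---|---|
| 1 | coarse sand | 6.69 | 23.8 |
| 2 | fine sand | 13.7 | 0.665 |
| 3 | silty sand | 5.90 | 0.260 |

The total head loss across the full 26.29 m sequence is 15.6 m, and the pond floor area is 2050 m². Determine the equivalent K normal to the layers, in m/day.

Flow is perpendicular to layering, so the layers act in series and the equivalent K is the thickness-weighted harmonic mean.
Total thickness L = 6.69 + 13.7 + 5.90 = 26.29 m.
Σ(b_i/K_i) = 6.69/23.8 + 13.7/0.665 + 5.90/0.260 = 43.57 d.
K_eq = L / Σ(b_i/K_i) = 26.29 / 43.57 = 0.6033 m/day.

0.603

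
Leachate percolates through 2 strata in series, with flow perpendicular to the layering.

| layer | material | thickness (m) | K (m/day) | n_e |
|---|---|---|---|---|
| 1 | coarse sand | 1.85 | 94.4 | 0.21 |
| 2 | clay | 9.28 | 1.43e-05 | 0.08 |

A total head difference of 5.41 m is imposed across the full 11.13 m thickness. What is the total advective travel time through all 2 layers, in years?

With flow normal to the layers, continuity requires the same specific discharge q through every layer.
Σ(b_i/K_i) = 1.85/94.4 + 9.28/1.43e-05 = 6.490e+05 d.
q = Δh / Σ(b_i/K_i) = 5.41 / 6.490e+05 = 8.337e-06 m/day.
In each layer the seepage velocity is v_i = q/n_i, so the layer transit time is t_i = b_i·n_i / q:
  layer 1 (coarse sand): t_1 = 1.85 × 0.21 / 8.337e-06 = 46602 d
  layer 2 (clay): t_2 = 9.28 × 0.08 / 8.337e-06 = 89054 d
Total t = Σ t_i = 1.357e+05 days = 371.4 years.

371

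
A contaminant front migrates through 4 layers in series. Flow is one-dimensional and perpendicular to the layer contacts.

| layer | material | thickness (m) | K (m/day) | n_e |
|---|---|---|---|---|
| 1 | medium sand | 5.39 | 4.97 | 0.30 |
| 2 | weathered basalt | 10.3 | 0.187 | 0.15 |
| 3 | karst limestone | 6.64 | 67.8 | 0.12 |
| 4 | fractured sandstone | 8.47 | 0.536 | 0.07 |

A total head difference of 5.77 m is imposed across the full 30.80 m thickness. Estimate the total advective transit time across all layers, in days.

56.8

With flow normal to the layers, continuity requires the same specific discharge q through every layer.
Σ(b_i/K_i) = 5.39/4.97 + 10.3/0.187 + 6.64/67.8 + 8.47/0.536 = 72.06 d.
q = Δh / Σ(b_i/K_i) = 5.77 / 72.06 = 0.08007 m/day.
In each layer the seepage velocity is v_i = q/n_i, so the layer transit time is t_i = b_i·n_i / q:
  layer 1 (medium sand): t_1 = 5.39 × 0.30 / 0.08007 = 20.20 d
  layer 2 (weathered basalt): t_2 = 10.3 × 0.15 / 0.08007 = 19.30 d
  layer 3 (karst limestone): t_3 = 6.64 × 0.12 / 0.08007 = 9.952 d
  layer 4 (fractured sandstone): t_4 = 8.47 × 0.07 / 0.08007 = 7.405 d
Total t = Σ t_i = 56.85 days.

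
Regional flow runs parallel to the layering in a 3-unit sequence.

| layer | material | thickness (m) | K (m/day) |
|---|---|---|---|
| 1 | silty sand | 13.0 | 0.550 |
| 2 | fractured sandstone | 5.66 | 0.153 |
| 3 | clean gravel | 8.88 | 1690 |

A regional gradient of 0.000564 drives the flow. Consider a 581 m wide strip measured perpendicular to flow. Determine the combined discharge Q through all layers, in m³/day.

Flow is parallel to layering, so each bed carries its own Darcy discharge and the transmissivities add.
Σ(K_i·b_i) = 0.550×13.0 + 0.153×5.66 + 1690×8.88 = 15015 m²/day.
Hydraulic gradient i = 0.000564.
Q = Σ(K_i·b_i) · W · i = 15015 × 581 × 0.0005640 = 4920 m³/day.

4920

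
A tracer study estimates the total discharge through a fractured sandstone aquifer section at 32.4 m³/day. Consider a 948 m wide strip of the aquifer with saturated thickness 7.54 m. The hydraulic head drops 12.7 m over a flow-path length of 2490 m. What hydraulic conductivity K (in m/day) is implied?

0.889

Cross-sectional area A = 948 × 7.54 = 7148 m².
Hydraulic gradient i = Δh / L = 12.7 / 2490 = 0.005100.
From Q = K·A·i, K = Q / (A·i) = 32.4 / (7148 × 0.005100) = 0.8887 m/day.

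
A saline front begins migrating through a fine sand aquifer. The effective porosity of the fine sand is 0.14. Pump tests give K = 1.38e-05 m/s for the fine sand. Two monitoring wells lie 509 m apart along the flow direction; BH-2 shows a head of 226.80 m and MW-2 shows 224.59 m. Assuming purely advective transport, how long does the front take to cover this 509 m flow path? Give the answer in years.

Convert K: 1.38e-05 m/s × 86400 = 1.192 m/day.
Hydraulic gradient i = (226.80 − 224.59) / 509 = 2.21 / 509 = 0.004342.
Darcy flux q = K · i = 1.192 × 0.004342 = 0.005177 m/day.
Seepage velocity v = q / n_e = 0.005177 / 0.14 = 0.03698 m/day.
Travel time t = L / v = 509 / 0.03698 = 13765 days = 37.69 years.

37.7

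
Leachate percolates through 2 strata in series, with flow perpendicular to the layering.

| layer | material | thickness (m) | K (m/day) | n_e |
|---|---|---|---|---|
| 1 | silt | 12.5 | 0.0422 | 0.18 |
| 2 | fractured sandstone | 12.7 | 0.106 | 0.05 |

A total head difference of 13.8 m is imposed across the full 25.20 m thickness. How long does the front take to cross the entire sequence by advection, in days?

87.0

With flow normal to the layers, continuity requires the same specific discharge q through every layer.
Σ(b_i/K_i) = 12.5/0.0422 + 12.7/0.106 = 416.0 d.
q = Δh / Σ(b_i/K_i) = 13.8 / 416.0 = 0.03317 m/day.
In each layer the seepage velocity is v_i = q/n_i, so the layer transit time is t_i = b_i·n_i / q:
  layer 1 (silt): t_1 = 12.5 × 0.18 / 0.03317 = 67.83 d
  layer 2 (fractured sandstone): t_2 = 12.7 × 0.05 / 0.03317 = 19.14 d
Total t = Σ t_i = 86.97 days.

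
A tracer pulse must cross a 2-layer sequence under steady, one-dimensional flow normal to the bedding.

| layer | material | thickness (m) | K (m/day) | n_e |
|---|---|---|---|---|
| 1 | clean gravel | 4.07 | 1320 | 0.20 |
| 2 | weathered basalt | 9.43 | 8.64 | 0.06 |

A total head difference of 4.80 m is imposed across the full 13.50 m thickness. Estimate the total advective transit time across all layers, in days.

With flow normal to the layers, continuity requires the same specific discharge q through every layer.
Σ(b_i/K_i) = 4.07/1320 + 9.43/8.64 = 1.095 d.
q = Δh / Σ(b_i/K_i) = 4.80 / 1.095 = 4.385 m/day.
In each layer the seepage velocity is v_i = q/n_i, so the layer transit time is t_i = b_i·n_i / q:
  layer 1 (clean gravel): t_1 = 4.07 × 0.20 / 4.385 = 0.1856 d
  layer 2 (weathered basalt): t_2 = 9.43 × 0.06 / 4.385 = 0.1290 d
Total t = Σ t_i = 0.3146 days.

0.315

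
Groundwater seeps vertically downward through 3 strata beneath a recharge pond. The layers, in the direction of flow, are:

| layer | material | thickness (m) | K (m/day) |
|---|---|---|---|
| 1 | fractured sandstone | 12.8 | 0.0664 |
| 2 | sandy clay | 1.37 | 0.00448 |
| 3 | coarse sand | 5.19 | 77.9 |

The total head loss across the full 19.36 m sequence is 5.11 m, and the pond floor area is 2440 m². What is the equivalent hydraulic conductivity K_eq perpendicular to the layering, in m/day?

0.0388

Flow is perpendicular to layering, so the layers act in series and the equivalent K is the thickness-weighted harmonic mean.
Total thickness L = 12.8 + 1.37 + 5.19 = 19.36 m.
Σ(b_i/K_i) = 12.8/0.0664 + 1.37/0.00448 + 5.19/77.9 = 498.6 d.
K_eq = L / Σ(b_i/K_i) = 19.36 / 498.6 = 0.03883 m/day.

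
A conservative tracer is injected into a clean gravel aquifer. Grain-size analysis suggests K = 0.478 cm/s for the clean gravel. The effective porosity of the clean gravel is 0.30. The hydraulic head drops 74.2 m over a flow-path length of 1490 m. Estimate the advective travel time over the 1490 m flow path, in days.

21.7

Convert K: 0.478 cm/s × 864 = 413.0 m/day.
Hydraulic gradient i = Δh / L = 74.2 / 1490 = 0.04980.
Darcy flux q = K · i = 413.0 × 0.04980 = 20.57 m/day.
Seepage velocity v = q / n_e = 20.57 / 0.30 = 68.55 m/day.
Travel time t = L / v = 1490 / 68.55 = 21.73 days.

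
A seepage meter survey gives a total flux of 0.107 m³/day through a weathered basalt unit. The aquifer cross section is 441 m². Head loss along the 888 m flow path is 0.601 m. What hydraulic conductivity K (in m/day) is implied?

0.358

Hydraulic gradient i = Δh / L = 0.601 / 888 = 0.0006768.
From Q = K·A·i, K = Q / (A·i) = 0.107 / (441.0 × 0.0006768) = 0.3585 m/day.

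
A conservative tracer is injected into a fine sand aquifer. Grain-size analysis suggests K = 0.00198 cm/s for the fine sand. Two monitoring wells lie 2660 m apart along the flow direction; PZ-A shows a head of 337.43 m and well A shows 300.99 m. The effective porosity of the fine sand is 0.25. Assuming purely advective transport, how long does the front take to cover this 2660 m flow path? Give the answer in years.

Convert K: 0.00198 cm/s × 864 = 1.711 m/day.
Hydraulic gradient i = (337.43 − 300.99) / 2660 = 36.44 / 2660 = 0.01370.
Darcy flux q = K · i = 1.711 × 0.01370 = 0.02344 m/day.
Seepage velocity v = q / n_e = 0.02344 / 0.25 = 0.09374 m/day.
Travel time t = L / v = 2660 / 0.09374 = 28376 days = 77.69 years.

77.7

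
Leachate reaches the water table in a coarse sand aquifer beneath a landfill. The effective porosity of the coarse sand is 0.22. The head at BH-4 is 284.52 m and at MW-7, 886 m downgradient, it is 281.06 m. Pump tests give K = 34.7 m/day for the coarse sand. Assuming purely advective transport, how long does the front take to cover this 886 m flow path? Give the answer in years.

Hydraulic gradient i = (284.52 − 281.06) / 886 = 3.46 / 886 = 0.003905.
Darcy flux q = K · i = 34.70 × 0.003905 = 0.1355 m/day.
Seepage velocity v = q / n_e = 0.1355 / 0.22 = 0.6160 m/day.
Travel time t = L / v = 886 / 0.6160 = 1438 days = 3.938 years.

3.94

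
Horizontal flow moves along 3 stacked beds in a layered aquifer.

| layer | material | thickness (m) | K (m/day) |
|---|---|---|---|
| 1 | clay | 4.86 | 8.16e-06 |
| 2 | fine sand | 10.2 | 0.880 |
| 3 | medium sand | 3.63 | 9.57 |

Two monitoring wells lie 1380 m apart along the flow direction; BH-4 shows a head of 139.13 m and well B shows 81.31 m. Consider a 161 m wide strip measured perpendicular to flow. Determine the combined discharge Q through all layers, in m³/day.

295

Flow is parallel to layering, so each bed carries its own Darcy discharge and the transmissivities add.
Σ(K_i·b_i) = 8.16e-06×4.86 + 0.880×10.2 + 9.57×3.63 = 43.72 m²/day.
Hydraulic gradient i = (139.13 − 81.31) / 1380 = 57.82 / 1380 = 0.04190.
Q = Σ(K_i·b_i) · W · i = 43.72 × 161 × 0.04190 = 294.9 m³/day.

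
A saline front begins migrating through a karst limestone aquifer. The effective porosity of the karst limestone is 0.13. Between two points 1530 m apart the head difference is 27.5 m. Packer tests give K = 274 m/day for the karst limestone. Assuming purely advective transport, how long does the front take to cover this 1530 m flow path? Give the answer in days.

Hydraulic gradient i = Δh / L = 27.5 / 1530 = 0.01797.
Darcy flux q = K · i = 274.0 × 0.01797 = 4.925 m/day.
Seepage velocity v = q / n_e = 4.925 / 0.13 = 37.88 m/day.
Travel time t = L / v = 1530 / 37.88 = 40.39 days.

40.4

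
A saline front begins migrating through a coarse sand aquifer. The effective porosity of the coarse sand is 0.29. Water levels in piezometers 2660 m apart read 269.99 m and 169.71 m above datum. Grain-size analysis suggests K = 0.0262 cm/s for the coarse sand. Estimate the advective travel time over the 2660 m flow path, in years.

2.47

Convert K: 0.0262 cm/s × 864 = 22.64 m/day.
Hydraulic gradient i = (269.99 − 169.71) / 2660 = 100.28 / 2660 = 0.03770.
Darcy flux q = K · i = 22.64 × 0.03770 = 0.8534 m/day.
Seepage velocity v = q / n_e = 0.8534 / 0.29 = 2.943 m/day.
Travel time t = L / v = 2660 / 2.943 = 903.9 days = 2.475 years.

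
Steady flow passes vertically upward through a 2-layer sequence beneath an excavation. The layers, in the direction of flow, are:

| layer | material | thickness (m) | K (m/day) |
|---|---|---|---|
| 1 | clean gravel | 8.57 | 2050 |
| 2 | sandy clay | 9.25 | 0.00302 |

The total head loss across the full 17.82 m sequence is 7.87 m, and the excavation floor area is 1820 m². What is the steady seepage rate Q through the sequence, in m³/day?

4.68

Flow is perpendicular to layering, so the layers act in series and the equivalent K is the thickness-weighted harmonic mean.
Total thickness L = 8.57 + 9.25 = 17.82 m.
Σ(b_i/K_i) = 8.57/2050 + 9.25/0.00302 = 3063 d.
K_eq = L / Σ(b_i/K_i) = 17.82 / 3063 = 0.005818 m/day.
Q = K_eq · A · (Δh/L) = 0.005818 × 1820 × (7.87/17.82) = 4.676 m³/day.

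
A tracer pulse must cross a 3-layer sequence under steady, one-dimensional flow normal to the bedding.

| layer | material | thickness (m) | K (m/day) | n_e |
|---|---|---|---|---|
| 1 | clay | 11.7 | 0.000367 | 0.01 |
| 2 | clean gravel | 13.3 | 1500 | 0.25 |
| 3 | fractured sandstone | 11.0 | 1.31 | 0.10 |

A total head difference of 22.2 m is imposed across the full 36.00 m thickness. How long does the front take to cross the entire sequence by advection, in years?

With flow normal to the layers, continuity requires the same specific discharge q through every layer.
Σ(b_i/K_i) = 11.7/0.000367 + 13.3/1500 + 11.0/1.31 = 31889 d.
q = Δh / Σ(b_i/K_i) = 22.2 / 31889 = 0.0006962 m/day.
In each layer the seepage velocity is v_i = q/n_i, so the layer transit time is t_i = b_i·n_i / q:
  layer 1 (clay): t_1 = 11.7 × 0.01 / 0.0006962 = 168.1 d
  layer 2 (clean gravel): t_2 = 13.3 × 0.25 / 0.0006962 = 4776 d
  layer 3 (fractured sandstone): t_3 = 11.0 × 0.10 / 0.0006962 = 1580 d
Total t = Σ t_i = 6524 days = 17.86 years.

17.9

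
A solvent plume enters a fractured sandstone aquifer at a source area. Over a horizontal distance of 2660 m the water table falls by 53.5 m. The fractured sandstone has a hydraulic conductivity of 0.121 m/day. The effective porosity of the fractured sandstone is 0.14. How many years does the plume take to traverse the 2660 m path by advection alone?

419

Hydraulic gradient i = Δh / L = 53.5 / 2660 = 0.02011.
Darcy flux q = K · i = 0.1210 × 0.02011 = 0.002434 m/day.
Seepage velocity v = q / n_e = 0.002434 / 0.14 = 0.01738 m/day.
Travel time t = L / v = 2660 / 0.01738 = 1.530e+05 days = 418.9 years.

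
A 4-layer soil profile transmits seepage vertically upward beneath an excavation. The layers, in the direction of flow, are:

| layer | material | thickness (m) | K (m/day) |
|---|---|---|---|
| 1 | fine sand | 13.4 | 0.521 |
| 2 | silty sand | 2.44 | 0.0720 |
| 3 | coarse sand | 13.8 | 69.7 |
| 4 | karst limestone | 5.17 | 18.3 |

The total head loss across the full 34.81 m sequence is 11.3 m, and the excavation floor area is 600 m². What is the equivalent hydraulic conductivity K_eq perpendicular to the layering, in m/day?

0.579

Flow is perpendicular to layering, so the layers act in series and the equivalent K is the thickness-weighted harmonic mean.
Total thickness L = 13.4 + 2.44 + 13.8 + 5.17 = 34.81 m.
Σ(b_i/K_i) = 13.4/0.521 + 2.44/0.0720 + 13.8/69.7 + 5.17/18.3 = 60.09 d.
K_eq = L / Σ(b_i/K_i) = 34.81 / 60.09 = 0.5793 m/day.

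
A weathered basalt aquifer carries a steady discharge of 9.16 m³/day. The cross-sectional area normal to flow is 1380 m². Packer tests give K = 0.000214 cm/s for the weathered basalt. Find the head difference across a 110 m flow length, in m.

Convert K: 0.000214 cm/s × 864 = 0.1849 m/day.
From Q = K·A·i, i = Q / (K·A) = 9.16 / (0.1849 × 1380) = 0.03590.
Head loss Δh = i · L = 0.03590 × 110 = 3.949 m.

3.95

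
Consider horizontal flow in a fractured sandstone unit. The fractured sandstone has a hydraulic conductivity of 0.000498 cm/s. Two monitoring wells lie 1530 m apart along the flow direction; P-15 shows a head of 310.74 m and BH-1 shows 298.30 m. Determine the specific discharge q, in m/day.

Convert K: 0.000498 cm/s × 864 = 0.4303 m/day.
Hydraulic gradient i = (310.74 − 298.30) / 1530 = 12.44 / 1530 = 0.008131.
Specific discharge q = K · i = 0.4303 × 0.008131 = 0.003498 m/day.

0.00350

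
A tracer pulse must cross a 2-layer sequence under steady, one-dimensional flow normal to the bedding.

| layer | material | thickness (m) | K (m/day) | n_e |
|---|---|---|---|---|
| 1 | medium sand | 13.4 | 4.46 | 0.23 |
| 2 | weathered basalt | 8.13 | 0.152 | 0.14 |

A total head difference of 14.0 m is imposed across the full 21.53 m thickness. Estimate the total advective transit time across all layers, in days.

17.0

With flow normal to the layers, continuity requires the same specific discharge q through every layer.
Σ(b_i/K_i) = 13.4/4.46 + 8.13/0.152 = 56.49 d.
q = Δh / Σ(b_i/K_i) = 14.0 / 56.49 = 0.2478 m/day.
In each layer the seepage velocity is v_i = q/n_i, so the layer transit time is t_i = b_i·n_i / q:
  layer 1 (medium sand): t_1 = 13.4 × 0.23 / 0.2478 = 12.44 d
  layer 2 (weathered basalt): t_2 = 8.13 × 0.14 / 0.2478 = 4.593 d
Total t = Σ t_i = 17.03 days.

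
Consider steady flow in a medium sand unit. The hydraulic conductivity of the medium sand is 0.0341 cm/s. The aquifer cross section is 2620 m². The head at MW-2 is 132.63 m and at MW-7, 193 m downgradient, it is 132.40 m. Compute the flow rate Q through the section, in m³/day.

92.0

Convert K: 0.0341 cm/s × 864 = 29.46 m/day.
Hydraulic gradient i = (132.63 − 132.40) / 193 = 0.23 / 193 = 0.001192.
Darcy's law: Q = K · A · i = 29.46 × 2620 × 0.001192 = 91.99 m³/day.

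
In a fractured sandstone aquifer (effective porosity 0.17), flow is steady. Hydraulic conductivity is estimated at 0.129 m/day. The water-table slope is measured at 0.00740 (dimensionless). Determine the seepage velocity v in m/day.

0.00562

Hydraulic gradient i = 0.00740.
Darcy flux q = K · i = 0.1290 × 0.007400 = 0.0009546 m/day.
Seepage velocity v = q / n_e = 0.0009546 / 0.17 = 0.005615 m/day.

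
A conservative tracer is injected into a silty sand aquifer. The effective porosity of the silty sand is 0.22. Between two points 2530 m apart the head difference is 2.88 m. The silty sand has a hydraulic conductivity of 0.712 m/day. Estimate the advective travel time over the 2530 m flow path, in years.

1880

Hydraulic gradient i = Δh / L = 2.88 / 2530 = 0.001138.
Darcy flux q = K · i = 0.7120 × 0.001138 = 0.0008105 m/day.
Seepage velocity v = q / n_e = 0.0008105 / 0.22 = 0.003684 m/day.
Travel time t = L / v = 2530 / 0.003684 = 6.867e+05 days = 1880 years.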